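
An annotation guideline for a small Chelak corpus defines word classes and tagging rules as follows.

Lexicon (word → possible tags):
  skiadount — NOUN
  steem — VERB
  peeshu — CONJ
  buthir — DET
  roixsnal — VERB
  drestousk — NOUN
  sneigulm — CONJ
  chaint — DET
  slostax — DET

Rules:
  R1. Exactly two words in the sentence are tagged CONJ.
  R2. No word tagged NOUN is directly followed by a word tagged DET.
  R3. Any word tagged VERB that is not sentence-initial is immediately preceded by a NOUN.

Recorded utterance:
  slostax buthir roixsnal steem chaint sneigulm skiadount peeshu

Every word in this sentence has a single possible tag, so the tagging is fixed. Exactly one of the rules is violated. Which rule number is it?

3

Fixed tagging: DET DET VERB VERB DET CONJ NOUN CONJ.
Checking each rule: R1 ✓, R2 ✓, R3 ✗.
Only rule 3 fails.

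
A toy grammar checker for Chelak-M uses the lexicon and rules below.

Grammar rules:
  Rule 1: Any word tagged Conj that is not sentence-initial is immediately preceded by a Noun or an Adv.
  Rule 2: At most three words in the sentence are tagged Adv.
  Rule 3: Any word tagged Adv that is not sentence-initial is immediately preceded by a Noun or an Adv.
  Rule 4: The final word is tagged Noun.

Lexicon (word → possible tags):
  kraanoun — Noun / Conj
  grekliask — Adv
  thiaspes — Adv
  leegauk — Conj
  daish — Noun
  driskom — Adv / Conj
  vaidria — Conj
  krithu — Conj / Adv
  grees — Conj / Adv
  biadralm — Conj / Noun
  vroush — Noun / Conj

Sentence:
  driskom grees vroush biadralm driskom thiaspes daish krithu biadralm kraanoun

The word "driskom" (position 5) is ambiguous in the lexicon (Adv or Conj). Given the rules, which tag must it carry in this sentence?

Adv

Candidates per position — 1:driskom {Adv,Conj}; 2:grees {Conj,Adv}; 3:vroush {Noun,Conj}; 4:biadralm {Conj,Noun}; 5:driskom {Adv,Conj}; 6:thiaspes {Adv}; 7:daish {Noun}; 8:krithu {Conj,Adv}; 9:biadralm {Conj,Noun}; 10:kraanoun {Noun,Conj}.
Position 4: tagging it Conj would leave rule 3 unsatisfiable, so it must be Noun.
Position 5: tagging it Conj would leave rule 3 unsatisfiable, so it must be Adv.
Position 10: tagging it Conj would leave rule 4 unsatisfiable, so it must be Noun.
The remaining ambiguous positions (1, 2, 3, 8, 9) are resolved jointly — only one combination satisfies every rule.
The unique satisfying tagging is: Adv Conj Noun Noun Adv Adv Noun Conj Noun Noun.
Rule-by-rule: rule 1 ok; rule 2 ok; rule 3 ok; rule 4 ok.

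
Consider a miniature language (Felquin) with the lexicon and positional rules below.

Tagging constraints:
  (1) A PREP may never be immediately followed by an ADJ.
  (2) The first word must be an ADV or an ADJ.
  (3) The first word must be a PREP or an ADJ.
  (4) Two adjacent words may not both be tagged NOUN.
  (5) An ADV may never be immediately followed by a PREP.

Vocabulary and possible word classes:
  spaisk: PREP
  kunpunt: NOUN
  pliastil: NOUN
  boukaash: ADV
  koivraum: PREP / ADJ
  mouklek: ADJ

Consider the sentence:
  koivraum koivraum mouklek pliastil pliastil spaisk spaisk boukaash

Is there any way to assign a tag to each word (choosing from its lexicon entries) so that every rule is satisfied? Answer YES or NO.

Candidates per position — 1:koivraum {PREP,ADJ}; 2:koivraum {PREP,ADJ}; 3:mouklek {ADJ}; 4:pliastil {NOUN}; 5:pliastil {NOUN}; 6:spaisk {PREP}; 7:spaisk {PREP}; 8:boukaash {ADV}.
Rule 4 cannot be satisfied by any choice of tags from the lexicon.
So there is no consistent tagging.

NO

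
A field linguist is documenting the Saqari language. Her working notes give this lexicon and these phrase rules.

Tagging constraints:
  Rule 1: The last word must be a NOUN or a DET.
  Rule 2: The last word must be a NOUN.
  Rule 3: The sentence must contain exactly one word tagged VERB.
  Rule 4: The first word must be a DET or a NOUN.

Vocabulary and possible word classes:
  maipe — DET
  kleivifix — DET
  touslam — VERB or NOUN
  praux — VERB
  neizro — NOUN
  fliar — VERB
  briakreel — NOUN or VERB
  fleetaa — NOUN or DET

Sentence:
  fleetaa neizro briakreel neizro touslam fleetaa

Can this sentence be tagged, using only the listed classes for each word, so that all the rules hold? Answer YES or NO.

YES

Candidates per position — 1:fleetaa {NOUN,DET}; 2:neizro {NOUN}; 3:briakreel {NOUN,VERB}; 4:neizro {NOUN}; 5:touslam {VERB,NOUN}; 6:fleetaa {NOUN,DET}.
One satisfying assignment: NOUN NOUN VERB NOUN NOUN NOUN.
Rule-by-rule: rule 1 satisfied; rule 2 satisfied; rule 3 satisfied; rule 4 satisfied.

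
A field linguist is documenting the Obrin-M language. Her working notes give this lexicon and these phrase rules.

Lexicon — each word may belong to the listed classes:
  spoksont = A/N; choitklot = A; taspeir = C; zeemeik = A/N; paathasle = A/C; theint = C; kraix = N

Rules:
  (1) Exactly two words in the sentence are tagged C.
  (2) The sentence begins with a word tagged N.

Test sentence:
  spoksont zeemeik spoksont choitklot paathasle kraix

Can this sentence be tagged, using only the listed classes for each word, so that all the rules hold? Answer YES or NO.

Candidates per position — 1:spoksont {A,N}; 2:zeemeik {A,N}; 3:spoksont {A,N}; 4:choitklot {A}; 5:paathasle {A,C}; 6:kraix {N}.
Rule 1 cannot be satisfied by any choice of tags from the lexicon.
So there is no consistent tagging.

NO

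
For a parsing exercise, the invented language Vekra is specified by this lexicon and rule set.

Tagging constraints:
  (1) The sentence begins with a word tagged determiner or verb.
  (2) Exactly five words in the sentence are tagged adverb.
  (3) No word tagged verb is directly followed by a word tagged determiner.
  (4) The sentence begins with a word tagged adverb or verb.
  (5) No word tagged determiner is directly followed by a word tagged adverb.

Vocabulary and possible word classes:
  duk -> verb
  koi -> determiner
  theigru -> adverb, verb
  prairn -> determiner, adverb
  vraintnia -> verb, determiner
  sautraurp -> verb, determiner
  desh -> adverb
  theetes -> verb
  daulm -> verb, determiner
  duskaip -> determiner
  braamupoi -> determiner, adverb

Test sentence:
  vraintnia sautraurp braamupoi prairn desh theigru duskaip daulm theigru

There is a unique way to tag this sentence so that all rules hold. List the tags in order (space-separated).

verb verb adverb adverb adverb adverb determiner verb adverb

Candidates per position — 1:vraintnia {verb,determiner}; 2:sautraurp {verb,determiner}; 3:braamupoi {determiner,adverb}; 4:prairn {determiner,adverb}; 5:desh {adverb}; 6:theigru {adverb,verb}; 7:duskaip {determiner}; 8:daulm {verb,determiner}; 9:theigru {adverb,verb}.
Position 1: tagging it determiner would leave rule 4 unsatisfiable, so it must be verb.
Position 2: tagging it determiner would leave rule 3 unsatisfiable, so it must be verb.
Position 3: tagging it determiner would leave rule 2 unsatisfiable, so it must be adverb.
Position 4: tagging it determiner would leave rule 2 unsatisfiable, so it must be adverb.
Position 6: tagging it verb would leave rule 2 unsatisfiable, so it must be adverb.
Position 9: tagging it verb would leave rule 2 unsatisfiable, so it must be adverb.
Position 8: tagging it determiner would leave rule 5 unsatisfiable, so it must be verb.
That leaves exactly one tagging: verb verb adverb adverb adverb adverb determiner verb adverb.
Checking: rule 1 ok; rule 2 ok; rule 3 ok; rule 4 ok; rule 5 ok.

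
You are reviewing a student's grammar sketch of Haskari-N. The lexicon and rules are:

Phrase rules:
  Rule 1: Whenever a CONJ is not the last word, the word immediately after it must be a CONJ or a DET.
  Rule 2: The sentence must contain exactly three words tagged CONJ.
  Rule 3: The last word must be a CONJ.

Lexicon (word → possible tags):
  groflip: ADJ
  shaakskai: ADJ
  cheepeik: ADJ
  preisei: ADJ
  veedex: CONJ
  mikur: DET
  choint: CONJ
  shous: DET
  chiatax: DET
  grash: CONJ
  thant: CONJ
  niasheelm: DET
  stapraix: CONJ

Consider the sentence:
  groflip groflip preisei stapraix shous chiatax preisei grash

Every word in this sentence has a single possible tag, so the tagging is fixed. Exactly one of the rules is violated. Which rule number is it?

2

Fixed tagging: ADJ ADJ ADJ CONJ DET DET ADJ CONJ.
Rule check: R1 ok, R2 fails, R3 ok.
Only rule 2 fails.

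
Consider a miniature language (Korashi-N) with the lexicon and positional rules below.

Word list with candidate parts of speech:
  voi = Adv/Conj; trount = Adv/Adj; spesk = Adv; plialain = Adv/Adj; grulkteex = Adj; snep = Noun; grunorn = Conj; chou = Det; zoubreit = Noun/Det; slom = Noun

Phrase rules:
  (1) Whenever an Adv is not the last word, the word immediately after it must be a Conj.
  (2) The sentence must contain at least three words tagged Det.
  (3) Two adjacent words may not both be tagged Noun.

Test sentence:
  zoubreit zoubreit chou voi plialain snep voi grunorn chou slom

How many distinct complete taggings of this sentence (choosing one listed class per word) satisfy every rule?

Candidates per position — 1:zoubreit {Noun,Det}; 2:zoubreit {Noun,Det}; 3:chou {Det}; 4:voi {Adv,Conj}; 5:plialain {Adv,Adj}; 6:snep {Noun}; 7:voi {Adv,Conj}; 8:grunorn {Conj}; 9:chou {Det}; 10:slom {Noun}.
There are 32 candidate sequences in total.
Checking each against the rules leaves 6 sequences.
Count = 6.

6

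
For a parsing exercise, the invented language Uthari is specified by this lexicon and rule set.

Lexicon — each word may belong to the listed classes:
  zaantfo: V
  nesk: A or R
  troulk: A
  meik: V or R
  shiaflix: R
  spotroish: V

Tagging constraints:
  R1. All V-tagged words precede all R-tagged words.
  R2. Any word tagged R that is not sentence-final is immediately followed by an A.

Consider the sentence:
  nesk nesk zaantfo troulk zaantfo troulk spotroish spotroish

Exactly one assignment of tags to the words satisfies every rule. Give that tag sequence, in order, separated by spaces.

A A V A V A V V

Candidates per position — 1:nesk {A,R}; 2:nesk {A,R}; 3:zaantfo {V}; 4:troulk {A}; 5:zaantfo {V}; 6:troulk {A}; 7:spotroish {V}; 8:spotroish {V}.
Word 1 cannot be R — rule 1 would then fail for every completion. It is A.
Word 2 cannot be R — rule 1 would then fail for every completion. It is A.
The unique satisfying tagging is: A A V A V A V V.
Checking: rule 1 ✓; rule 2 ✓.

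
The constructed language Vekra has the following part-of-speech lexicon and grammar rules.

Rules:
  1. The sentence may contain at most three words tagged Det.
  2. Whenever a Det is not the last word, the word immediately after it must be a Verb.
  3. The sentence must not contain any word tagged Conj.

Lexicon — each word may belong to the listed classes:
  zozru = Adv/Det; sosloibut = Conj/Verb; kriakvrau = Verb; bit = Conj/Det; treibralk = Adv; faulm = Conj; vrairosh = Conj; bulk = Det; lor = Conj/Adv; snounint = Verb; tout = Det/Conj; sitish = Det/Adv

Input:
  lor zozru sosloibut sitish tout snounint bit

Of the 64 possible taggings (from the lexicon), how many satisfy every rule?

Candidates per position — 1:lor {Conj,Adv}; 2:zozru {Adv,Det}; 3:sosloibut {Conj,Verb}; 4:sitish {Det,Adv}; 5:tout {Det,Conj}; 6:snounint {Verb}; 7:bit {Conj,Det}.
There are 64 candidate sequences in total.
The sequences that satisfy every rule: Adv Adv Verb Adv Det Verb Det; Adv Det Verb Adv Det Verb Det.
Count = 2.

2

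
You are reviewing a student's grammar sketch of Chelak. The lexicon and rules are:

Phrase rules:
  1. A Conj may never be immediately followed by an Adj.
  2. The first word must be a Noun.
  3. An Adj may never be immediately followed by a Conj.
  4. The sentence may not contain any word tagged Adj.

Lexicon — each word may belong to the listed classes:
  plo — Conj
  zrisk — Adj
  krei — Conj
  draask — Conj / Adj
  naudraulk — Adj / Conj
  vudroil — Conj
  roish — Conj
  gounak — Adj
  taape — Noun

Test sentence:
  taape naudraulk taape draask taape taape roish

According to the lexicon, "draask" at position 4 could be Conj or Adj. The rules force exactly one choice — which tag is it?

Conj

Candidates per position — 1:taape {Noun}; 2:naudraulk {Adj,Conj}; 3:taape {Noun}; 4:draask {Conj,Adj}; 5:taape {Noun}; 6:taape {Noun}; 7:roish {Conj}.
Position 2: tagging it Adj would leave rule 4 unsatisfiable, so it must be Conj.
Position 4: tagging it Adj would leave rule 4 unsatisfiable, so it must be Conj.
The only consistent sequence is: Noun Conj Noun Conj Noun Noun Conj.
Checking: rule 1 satisfied; rule 2 satisfied; rule 3 satisfied; rule 4 satisfied.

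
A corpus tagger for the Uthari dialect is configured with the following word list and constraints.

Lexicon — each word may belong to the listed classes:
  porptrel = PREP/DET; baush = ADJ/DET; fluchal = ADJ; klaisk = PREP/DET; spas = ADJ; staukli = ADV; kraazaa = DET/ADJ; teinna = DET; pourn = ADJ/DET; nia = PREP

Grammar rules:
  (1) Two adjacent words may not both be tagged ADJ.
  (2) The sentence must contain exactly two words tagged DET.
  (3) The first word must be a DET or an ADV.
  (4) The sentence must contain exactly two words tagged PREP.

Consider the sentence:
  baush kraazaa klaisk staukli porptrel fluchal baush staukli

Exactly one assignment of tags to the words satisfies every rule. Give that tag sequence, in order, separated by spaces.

Candidates per position — 1:baush {ADJ,DET}; 2:kraazaa {DET,ADJ}; 3:klaisk {PREP,DET}; 4:staukli {ADV}; 5:porptrel {PREP,DET}; 6:fluchal {ADJ}; 7:baush {ADJ,DET}; 8:staukli {ADV}.
Position 1: tagging it ADJ would leave rule 3 unsatisfiable, so it must be DET.
Position 3: tagging it DET would leave rule 4 unsatisfiable, so it must be PREP.
Position 5: tagging it DET would leave rule 4 unsatisfiable, so it must be PREP.
Position 7: tagging it ADJ would leave rule 1 unsatisfiable, so it must be DET.
Position 2: tagging it DET would leave rule 2 unsatisfiable, so it must be ADJ.
The unique satisfying tagging is: DET ADJ PREP ADV PREP ADJ DET ADV.
Checking: rule 1 holds; rule 2 holds; rule 3 holds; rule 4 holds.

DET ADJ PREP ADV PREP ADJ DET ADV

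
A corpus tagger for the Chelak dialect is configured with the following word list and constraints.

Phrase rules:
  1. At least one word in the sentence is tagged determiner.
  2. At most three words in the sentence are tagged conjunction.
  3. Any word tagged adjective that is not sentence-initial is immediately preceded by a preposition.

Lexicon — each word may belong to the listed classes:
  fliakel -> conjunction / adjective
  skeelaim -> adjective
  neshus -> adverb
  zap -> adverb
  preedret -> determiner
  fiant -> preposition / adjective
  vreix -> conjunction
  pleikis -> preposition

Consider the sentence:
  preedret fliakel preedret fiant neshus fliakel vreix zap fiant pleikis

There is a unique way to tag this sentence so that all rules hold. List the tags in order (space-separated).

determiner conjunction determiner preposition adverb conjunction conjunction adverb preposition preposition

Candidates per position — 1:preedret {determiner}; 2:fliakel {conjunction,adjective}; 3:preedret {determiner}; 4:fiant {preposition,adjective}; 5:neshus {adverb}; 6:fliakel {conjunction,adjective}; 7:vreix {conjunction}; 8:zap {adverb}; 9:fiant {preposition,adjective}; 10:pleikis {preposition}.
Position 2: tagging it adjective would leave rule 3 unsatisfiable, so it must be conjunction.
Position 4: tagging it adjective would leave rule 3 unsatisfiable, so it must be preposition.
Position 6: tagging it adjective would leave rule 3 unsatisfiable, so it must be conjunction.
Position 9: tagging it adjective would leave rule 3 unsatisfiable, so it must be preposition.
So the tagging must be: determiner conjunction determiner preposition adverb conjunction conjunction adverb preposition preposition.
Verifying each rule — rule 1 ok; rule 2 ok; rule 3 ok.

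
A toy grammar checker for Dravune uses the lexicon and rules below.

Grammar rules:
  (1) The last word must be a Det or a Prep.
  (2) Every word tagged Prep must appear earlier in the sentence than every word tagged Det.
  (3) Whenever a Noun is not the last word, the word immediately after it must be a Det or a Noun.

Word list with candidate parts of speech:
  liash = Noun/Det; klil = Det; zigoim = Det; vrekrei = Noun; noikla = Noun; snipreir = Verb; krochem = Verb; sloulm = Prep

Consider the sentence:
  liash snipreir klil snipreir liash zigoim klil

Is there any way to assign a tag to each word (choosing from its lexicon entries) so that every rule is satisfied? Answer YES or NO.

Candidates per position — 1:liash {Noun,Det}; 2:snipreir {Verb}; 3:klil {Det}; 4:snipreir {Verb}; 5:liash {Noun,Det}; 6:zigoim {Det}; 7:klil {Det}.
One satisfying assignment: Det Verb Det Verb Noun Det Det.
Rule-by-rule: rule 1 satisfied; rule 2 satisfied; rule 3 satisfied.

YES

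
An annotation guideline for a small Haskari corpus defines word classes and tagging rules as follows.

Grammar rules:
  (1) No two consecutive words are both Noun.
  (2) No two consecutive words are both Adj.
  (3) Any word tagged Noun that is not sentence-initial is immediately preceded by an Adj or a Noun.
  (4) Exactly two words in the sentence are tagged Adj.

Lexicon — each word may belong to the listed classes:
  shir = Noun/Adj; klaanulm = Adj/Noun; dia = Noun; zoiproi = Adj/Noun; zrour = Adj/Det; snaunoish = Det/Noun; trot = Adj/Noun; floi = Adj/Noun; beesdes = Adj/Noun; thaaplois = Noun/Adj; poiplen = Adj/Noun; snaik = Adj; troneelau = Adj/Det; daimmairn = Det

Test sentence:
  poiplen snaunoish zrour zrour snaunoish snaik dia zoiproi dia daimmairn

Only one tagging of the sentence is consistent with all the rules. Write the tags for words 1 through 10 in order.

Candidates per position — 1:poiplen {Adj,Noun}; 2:snaunoish {Det,Noun}; 3:zrour {Adj,Det}; 4:zrour {Adj,Det}; 5:snaunoish {Det,Noun}; 6:snaik {Adj}; 7:dia {Noun}; 8:zoiproi {Adj,Noun}; 9:dia {Noun}; 10:daimmairn {Det}.
Position 8: Noun is ruled out by rule 1; that leaves Adj.
Position 1: Adj is ruled out by rule 4; that leaves Noun.
Position 2: Noun is ruled out by rule 1; that leaves Det.
Position 3: Adj is ruled out by rule 4; that leaves Det.
Position 4: Adj is ruled out by rule 4; that leaves Det.
Position 5: Noun is ruled out by rule 3; that leaves Det.
The only consistent sequence is: Noun Det Det Det Det Adj Noun Adj Noun Det.
Rule-by-rule: rule 1 satisfied; rule 2 satisfied; rule 3 satisfied; rule 4 satisfied.

Noun Det Det Det Det Adj Noun Adj Noun Det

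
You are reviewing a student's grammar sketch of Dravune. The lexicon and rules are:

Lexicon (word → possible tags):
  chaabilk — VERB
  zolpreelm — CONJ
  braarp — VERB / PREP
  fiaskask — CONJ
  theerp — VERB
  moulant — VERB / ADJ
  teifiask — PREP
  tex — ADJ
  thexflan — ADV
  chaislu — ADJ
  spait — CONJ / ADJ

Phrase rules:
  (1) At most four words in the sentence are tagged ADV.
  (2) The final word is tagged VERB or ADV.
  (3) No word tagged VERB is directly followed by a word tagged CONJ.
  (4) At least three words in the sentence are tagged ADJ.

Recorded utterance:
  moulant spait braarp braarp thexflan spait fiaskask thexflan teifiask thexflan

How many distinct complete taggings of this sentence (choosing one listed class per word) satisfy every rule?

4

Candidates per position — 1:moulant {VERB,ADJ}; 2:spait {CONJ,ADJ}; 3:braarp {VERB,PREP}; 4:braarp {VERB,PREP}; 5:thexflan {ADV}; 6:spait {CONJ,ADJ}; 7:fiaskask {CONJ}; 8:thexflan {ADV}; 9:teifiask {PREP}; 10:thexflan {ADV}.
There are 32 candidate sequences in total.
The sequences that satisfy every rule: ADJ ADJ VERB VERB ADV ADJ CONJ ADV PREP ADV; ADJ ADJ VERB PREP ADV ADJ CONJ ADV PREP ADV; ADJ ADJ PREP VERB ADV ADJ CONJ ADV PREP ADV; ADJ ADJ PREP PREP ADV ADJ CONJ ADV PREP ADV.
Count = 4.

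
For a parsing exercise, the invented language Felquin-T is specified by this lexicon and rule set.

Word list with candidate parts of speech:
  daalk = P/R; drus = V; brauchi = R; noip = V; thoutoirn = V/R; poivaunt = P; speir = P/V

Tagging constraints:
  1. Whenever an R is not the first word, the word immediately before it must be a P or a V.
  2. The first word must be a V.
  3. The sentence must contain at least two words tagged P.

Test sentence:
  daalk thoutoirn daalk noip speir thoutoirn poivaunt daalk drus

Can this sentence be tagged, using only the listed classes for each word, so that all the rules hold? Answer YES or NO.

NO

Candidates per position — 1:daalk {P,R}; 2:thoutoirn {V,R}; 3:daalk {P,R}; 4:noip {V}; 5:speir {P,V}; 6:thoutoirn {V,R}; 7:poivaunt {P}; 8:daalk {P,R}; 9:drus {V}.
Rule 2 cannot be satisfied by any choice of tags from the lexicon.
So there is no consistent tagging.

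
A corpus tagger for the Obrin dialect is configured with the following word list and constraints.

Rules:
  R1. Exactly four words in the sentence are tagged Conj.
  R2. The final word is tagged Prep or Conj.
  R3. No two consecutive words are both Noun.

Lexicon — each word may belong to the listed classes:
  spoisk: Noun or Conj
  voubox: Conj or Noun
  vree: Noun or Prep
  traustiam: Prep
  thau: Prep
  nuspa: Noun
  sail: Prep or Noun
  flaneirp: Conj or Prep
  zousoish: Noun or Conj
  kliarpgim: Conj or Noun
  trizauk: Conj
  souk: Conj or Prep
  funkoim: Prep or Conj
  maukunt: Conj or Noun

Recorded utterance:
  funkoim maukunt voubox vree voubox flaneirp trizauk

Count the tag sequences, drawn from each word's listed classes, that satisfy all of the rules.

Candidates per position — 1:funkoim {Prep,Conj}; 2:maukunt {Conj,Noun}; 3:voubox {Conj,Noun}; 4:vree {Noun,Prep}; 5:voubox {Conj,Noun}; 6:flaneirp {Conj,Prep}; 7:trizauk {Conj}.
There are 64 candidate sequences in total.
Checking each against the rules leaves 12 sequences.
Count = 12.

12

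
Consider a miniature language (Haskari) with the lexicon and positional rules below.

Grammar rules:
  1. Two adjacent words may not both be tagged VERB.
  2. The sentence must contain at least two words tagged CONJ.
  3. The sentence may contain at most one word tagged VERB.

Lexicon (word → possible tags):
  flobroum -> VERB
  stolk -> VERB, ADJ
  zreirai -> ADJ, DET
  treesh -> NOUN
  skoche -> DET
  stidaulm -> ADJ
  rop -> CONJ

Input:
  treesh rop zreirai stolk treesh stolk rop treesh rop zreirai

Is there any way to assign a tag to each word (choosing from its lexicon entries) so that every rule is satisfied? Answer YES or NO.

Candidates per position — 1:treesh {NOUN}; 2:rop {CONJ}; 3:zreirai {ADJ,DET}; 4:stolk {VERB,ADJ}; 5:treesh {NOUN}; 6:stolk {VERB,ADJ}; 7:rop {CONJ}; 8:treesh {NOUN}; 9:rop {CONJ}; 10:zreirai {ADJ,DET}.
One satisfying assignment: NOUN CONJ DET VERB NOUN ADJ CONJ NOUN CONJ ADJ.
Verifying each rule — rule 1 holds; rule 2 holds; rule 3 holds.

YES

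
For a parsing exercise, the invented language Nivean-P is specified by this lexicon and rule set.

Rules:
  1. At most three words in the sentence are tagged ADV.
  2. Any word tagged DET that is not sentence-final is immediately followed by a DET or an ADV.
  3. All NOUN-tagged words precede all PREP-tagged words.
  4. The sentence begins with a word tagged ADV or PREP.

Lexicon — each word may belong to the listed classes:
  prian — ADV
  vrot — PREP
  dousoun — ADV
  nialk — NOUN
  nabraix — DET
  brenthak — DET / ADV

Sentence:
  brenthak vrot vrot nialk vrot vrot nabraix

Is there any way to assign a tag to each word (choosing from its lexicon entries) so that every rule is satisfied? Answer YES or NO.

Candidates per position — 1:brenthak {DET,ADV}; 2:vrot {PREP}; 3:vrot {PREP}; 4:nialk {NOUN}; 5:vrot {PREP}; 6:vrot {PREP}; 7:nabraix {DET}.
Rule 3 cannot be satisfied by any choice of tags from the lexicon.
So there is no consistent tagging.

NO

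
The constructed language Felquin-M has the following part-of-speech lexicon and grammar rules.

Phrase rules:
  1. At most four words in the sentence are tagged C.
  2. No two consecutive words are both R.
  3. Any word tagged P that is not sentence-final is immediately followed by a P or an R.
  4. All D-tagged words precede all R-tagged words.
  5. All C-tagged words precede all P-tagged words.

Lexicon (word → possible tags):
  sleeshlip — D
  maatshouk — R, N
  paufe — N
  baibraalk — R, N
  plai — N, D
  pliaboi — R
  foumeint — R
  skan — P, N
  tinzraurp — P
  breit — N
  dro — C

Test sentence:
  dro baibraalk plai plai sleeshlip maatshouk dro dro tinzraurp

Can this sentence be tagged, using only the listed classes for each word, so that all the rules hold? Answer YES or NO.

Candidates per position — 1:dro {C}; 2:baibraalk {R,N}; 3:plai {N,D}; 4:plai {N,D}; 5:sleeshlip {D}; 6:maatshouk {R,N}; 7:dro {C}; 8:dro {C}; 9:tinzraurp {P}.
One satisfying assignment: C N N D D R C C P.
Verifying each rule — rule 1 ✓; rule 2 ✓; rule 3 ✓; rule 4 ✓; rule 5 ✓.

YES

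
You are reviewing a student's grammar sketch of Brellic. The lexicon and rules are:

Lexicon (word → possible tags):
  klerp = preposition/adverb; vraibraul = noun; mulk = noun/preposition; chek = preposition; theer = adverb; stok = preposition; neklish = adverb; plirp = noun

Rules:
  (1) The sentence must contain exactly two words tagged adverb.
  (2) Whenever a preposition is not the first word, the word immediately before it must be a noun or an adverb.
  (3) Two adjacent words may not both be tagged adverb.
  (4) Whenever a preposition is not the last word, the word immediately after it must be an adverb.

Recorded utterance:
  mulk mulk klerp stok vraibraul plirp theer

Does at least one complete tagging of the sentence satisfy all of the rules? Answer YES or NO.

Candidates per position — 1:mulk {noun,preposition}; 2:mulk {noun,preposition}; 3:klerp {preposition,adverb}; 4:stok {preposition}; 5:vraibraul {noun}; 6:plirp {noun}; 7:theer {adverb}.
Rule 4 cannot be satisfied by any choice of tags from the lexicon.
So there is no consistent tagging.

NO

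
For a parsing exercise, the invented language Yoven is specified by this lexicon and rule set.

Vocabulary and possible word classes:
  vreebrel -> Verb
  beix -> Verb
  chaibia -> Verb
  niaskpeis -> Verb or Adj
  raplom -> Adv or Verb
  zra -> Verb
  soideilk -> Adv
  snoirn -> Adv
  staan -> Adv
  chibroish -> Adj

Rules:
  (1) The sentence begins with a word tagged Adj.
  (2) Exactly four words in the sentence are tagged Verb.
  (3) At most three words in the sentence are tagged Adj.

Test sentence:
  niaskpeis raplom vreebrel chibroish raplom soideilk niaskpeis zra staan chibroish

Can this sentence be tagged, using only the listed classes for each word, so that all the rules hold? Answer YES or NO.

Candidates per position — 1:niaskpeis {Verb,Adj}; 2:raplom {Adv,Verb}; 3:vreebrel {Verb}; 4:chibroish {Adj}; 5:raplom {Adv,Verb}; 6:soideilk {Adv}; 7:niaskpeis {Verb,Adj}; 8:zra {Verb}; 9:staan {Adv}; 10:chibroish {Adj}.
One satisfying assignment: Adj Adv Verb Adj Verb Adv Verb Verb Adv Adj.
Rule-by-rule: rule 1 holds; rule 2 holds; rule 3 holds.

YES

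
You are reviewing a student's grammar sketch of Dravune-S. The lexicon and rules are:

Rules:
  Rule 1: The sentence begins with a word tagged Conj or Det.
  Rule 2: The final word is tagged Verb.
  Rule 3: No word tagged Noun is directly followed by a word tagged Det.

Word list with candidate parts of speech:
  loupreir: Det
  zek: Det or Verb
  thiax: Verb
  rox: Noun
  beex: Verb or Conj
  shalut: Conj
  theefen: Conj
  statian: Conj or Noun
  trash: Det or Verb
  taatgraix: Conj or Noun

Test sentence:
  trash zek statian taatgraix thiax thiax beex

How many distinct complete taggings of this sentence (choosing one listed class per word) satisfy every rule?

8

Candidates per position — 1:trash {Det,Verb}; 2:zek {Det,Verb}; 3:statian {Conj,Noun}; 4:taatgraix {Conj,Noun}; 5:thiax {Verb}; 6:thiax {Verb}; 7:beex {Verb,Conj}.
There are 32 candidate sequences in total.
Checking each against the rules leaves 8 sequences.
Count = 8.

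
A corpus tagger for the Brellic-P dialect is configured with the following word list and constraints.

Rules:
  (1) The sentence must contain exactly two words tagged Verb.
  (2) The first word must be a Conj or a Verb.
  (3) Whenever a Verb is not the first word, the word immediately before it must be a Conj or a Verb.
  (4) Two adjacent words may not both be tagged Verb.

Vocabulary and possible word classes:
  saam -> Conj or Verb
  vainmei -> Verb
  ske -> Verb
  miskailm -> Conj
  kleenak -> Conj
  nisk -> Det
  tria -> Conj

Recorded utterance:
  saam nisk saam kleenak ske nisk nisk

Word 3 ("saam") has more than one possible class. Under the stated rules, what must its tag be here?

Conj

Candidates per position — 1:saam {Conj,Verb}; 2:nisk {Det}; 3:saam {Conj,Verb}; 4:kleenak {Conj}; 5:ske {Verb}; 6:nisk {Det}; 7:nisk {Det}.
At position 3, choosing Verb makes rule 3 impossible to satisfy; hence Conj.
At position 1, choosing Conj makes rule 1 impossible to satisfy; hence Verb.
So the tagging must be: Verb Det Conj Conj Verb Det Det.
Rule-by-rule: rule 1 holds; rule 2 holds; rule 3 holds; rule 4 holds.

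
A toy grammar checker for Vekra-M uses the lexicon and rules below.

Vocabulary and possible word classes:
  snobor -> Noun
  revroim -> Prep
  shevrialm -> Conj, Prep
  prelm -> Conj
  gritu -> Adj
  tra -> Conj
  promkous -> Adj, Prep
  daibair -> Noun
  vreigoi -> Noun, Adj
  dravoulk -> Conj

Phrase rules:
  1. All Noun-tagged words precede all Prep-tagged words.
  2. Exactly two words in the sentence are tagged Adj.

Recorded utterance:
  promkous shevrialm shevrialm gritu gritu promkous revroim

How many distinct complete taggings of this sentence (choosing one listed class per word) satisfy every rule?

Candidates per position — 1:promkous {Adj,Prep}; 2:shevrialm {Conj,Prep}; 3:shevrialm {Conj,Prep}; 4:gritu {Adj}; 5:gritu {Adj}; 6:promkous {Adj,Prep}; 7:revroim {Prep}.
There are 16 candidate sequences in total.
The sequences that satisfy every rule: Prep Conj Conj Adj Adj Prep Prep; Prep Conj Prep Adj Adj Prep Prep; Prep Prep Conj Adj Adj Prep Prep; Prep Prep Prep Adj Adj Prep Prep.
Count = 4.

4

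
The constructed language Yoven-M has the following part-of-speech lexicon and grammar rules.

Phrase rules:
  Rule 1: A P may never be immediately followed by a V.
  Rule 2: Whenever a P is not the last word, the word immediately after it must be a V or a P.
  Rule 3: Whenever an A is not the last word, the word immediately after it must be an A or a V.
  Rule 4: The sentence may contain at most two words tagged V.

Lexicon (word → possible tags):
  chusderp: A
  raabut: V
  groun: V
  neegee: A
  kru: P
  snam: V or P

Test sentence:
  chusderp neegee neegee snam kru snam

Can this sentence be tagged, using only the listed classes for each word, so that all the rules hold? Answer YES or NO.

YES

Candidates per position — 1:chusderp {A}; 2:neegee {A}; 3:neegee {A}; 4:snam {V,P}; 5:kru {P}; 6:snam {V,P}.
One satisfying assignment: A A A V P P.
Rule-by-rule: rule 1 satisfied; rule 2 satisfied; rule 3 satisfied; rule 4 satisfied.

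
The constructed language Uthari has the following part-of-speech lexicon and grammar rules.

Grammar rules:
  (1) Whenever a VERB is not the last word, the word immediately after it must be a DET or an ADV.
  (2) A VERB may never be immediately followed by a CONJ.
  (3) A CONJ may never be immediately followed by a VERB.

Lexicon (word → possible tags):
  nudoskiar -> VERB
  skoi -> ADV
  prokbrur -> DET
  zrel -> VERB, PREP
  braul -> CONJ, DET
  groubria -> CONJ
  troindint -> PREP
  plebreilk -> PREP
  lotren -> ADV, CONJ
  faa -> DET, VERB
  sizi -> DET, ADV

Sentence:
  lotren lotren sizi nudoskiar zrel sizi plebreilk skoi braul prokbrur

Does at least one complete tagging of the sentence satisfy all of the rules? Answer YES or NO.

Candidates per position — 1:lotren {ADV,CONJ}; 2:lotren {ADV,CONJ}; 3:sizi {DET,ADV}; 4:nudoskiar {VERB}; 5:zrel {VERB,PREP}; 6:sizi {DET,ADV}; 7:plebreilk {PREP}; 8:skoi {ADV}; 9:braul {CONJ,DET}; 10:prokbrur {DET}.
Rule 1 cannot be satisfied by any choice of tags from the lexicon.
So there is no consistent tagging.

NO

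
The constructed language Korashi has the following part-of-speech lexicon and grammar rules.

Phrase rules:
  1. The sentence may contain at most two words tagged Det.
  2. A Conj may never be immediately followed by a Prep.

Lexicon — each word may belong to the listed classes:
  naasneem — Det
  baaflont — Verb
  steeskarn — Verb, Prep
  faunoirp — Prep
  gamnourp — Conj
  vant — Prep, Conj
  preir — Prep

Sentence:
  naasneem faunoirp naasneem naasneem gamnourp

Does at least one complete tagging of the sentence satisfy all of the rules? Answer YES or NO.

NO

Candidates per position — 1:naasneem {Det}; 2:faunoirp {Prep}; 3:naasneem {Det}; 4:naasneem {Det}; 5:gamnourp {Conj}.
Rule 1 cannot be satisfied by any choice of tags from the lexicon.
So there is no consistent tagging.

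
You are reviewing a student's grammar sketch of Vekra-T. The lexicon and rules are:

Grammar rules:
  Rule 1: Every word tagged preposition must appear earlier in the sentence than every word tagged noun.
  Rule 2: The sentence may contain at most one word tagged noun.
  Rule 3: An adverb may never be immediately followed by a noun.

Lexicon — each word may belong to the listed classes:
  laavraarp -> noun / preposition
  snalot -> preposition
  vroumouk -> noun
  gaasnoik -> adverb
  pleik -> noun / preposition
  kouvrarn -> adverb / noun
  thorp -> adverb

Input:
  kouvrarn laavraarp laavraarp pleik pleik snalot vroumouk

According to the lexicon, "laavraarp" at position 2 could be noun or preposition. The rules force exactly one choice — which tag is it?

preposition

Candidates per position — 1:kouvrarn {adverb,noun}; 2:laavraarp {noun,preposition}; 3:laavraarp {noun,preposition}; 4:pleik {noun,preposition}; 5:pleik {noun,preposition}; 6:snalot {preposition}; 7:vroumouk {noun}.
Position 1: tagging it noun would leave rule 1 unsatisfiable, so it must be adverb.
Position 2: tagging it noun would leave rule 1 unsatisfiable, so it must be preposition.
Position 3: tagging it noun would leave rule 1 unsatisfiable, so it must be preposition.
Position 4: tagging it noun would leave rule 1 unsatisfiable, so it must be preposition.
Position 5: tagging it noun would leave rule 1 unsatisfiable, so it must be preposition.
The only consistent sequence is: adverb preposition preposition preposition preposition preposition noun.
Checking: rule 1 ok; rule 2 ok; rule 3 ok.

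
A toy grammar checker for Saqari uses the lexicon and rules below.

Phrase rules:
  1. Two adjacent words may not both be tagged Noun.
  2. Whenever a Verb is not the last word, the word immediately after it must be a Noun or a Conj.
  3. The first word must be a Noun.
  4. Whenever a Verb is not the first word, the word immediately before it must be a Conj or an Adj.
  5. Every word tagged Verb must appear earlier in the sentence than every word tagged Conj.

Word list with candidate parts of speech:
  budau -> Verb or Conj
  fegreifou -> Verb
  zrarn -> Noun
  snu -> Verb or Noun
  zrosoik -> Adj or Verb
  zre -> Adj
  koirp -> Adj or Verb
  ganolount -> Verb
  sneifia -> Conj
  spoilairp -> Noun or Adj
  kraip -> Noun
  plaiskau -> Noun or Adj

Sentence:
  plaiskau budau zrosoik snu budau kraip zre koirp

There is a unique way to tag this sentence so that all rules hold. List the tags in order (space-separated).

Candidates per position — 1:plaiskau {Noun,Adj}; 2:budau {Verb,Conj}; 3:zrosoik {Adj,Verb}; 4:snu {Verb,Noun}; 5:budau {Verb,Conj}; 6:kraip {Noun}; 7:zre {Adj}; 8:koirp {Adj,Verb}.
Word 1 cannot be Adj — rule 3 would then fail for every completion. It is Noun.
Word 2 cannot be Verb — rule 2 would then fail for every completion. It is Conj.
Word 3 cannot be Verb — rule 5 would then fail for every completion. It is Adj.
Word 4 cannot be Verb — rule 5 would then fail for every completion. It is Noun.
Word 5 cannot be Verb — rule 4 would then fail for every completion. It is Conj.
Word 8 cannot be Verb — rule 5 would then fail for every completion. It is Adj.
So the tagging must be: Noun Conj Adj Noun Conj Noun Adj Adj.
Check: rule 1 satisfied; rule 2 satisfied; rule 3 satisfied; rule 4 satisfied; rule 5 satisfied.

Noun Conj Adj Noun Conj Noun Adj Adj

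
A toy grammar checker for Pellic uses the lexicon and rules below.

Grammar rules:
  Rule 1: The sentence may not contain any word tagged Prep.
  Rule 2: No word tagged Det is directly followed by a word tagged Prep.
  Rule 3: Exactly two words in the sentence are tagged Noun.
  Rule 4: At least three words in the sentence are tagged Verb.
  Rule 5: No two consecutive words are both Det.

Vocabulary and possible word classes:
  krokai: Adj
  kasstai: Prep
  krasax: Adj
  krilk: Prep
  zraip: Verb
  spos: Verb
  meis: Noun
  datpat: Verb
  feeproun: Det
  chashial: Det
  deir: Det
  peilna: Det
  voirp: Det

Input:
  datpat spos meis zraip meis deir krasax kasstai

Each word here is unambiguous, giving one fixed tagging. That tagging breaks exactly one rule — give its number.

1

Fixed tagging: Verb Verb Noun Verb Noun Det Adj Prep.
Applying the rules: R1 fails, R2 ok, R3 ok, R4 ok, R5 ok.
Only rule 1 fails.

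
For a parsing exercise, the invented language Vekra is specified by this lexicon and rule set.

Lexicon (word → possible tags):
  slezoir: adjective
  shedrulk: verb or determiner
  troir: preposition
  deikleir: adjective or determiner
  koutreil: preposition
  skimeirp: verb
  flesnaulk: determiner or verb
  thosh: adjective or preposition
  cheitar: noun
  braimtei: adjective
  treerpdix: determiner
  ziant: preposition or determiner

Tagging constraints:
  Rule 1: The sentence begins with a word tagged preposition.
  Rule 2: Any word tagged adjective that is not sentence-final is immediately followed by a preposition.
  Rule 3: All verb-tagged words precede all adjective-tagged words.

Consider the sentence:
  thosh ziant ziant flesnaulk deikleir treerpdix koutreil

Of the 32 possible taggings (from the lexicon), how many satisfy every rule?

Candidates per position — 1:thosh {adjective,preposition}; 2:ziant {preposition,determiner}; 3:ziant {preposition,determiner}; 4:flesnaulk {determiner,verb}; 5:deikleir {adjective,determiner}; 6:treerpdix {determiner}; 7:koutreil {preposition}.
There are 32 candidate sequences in total.
Checking each against the rules leaves 8 sequences.
Count = 8.

8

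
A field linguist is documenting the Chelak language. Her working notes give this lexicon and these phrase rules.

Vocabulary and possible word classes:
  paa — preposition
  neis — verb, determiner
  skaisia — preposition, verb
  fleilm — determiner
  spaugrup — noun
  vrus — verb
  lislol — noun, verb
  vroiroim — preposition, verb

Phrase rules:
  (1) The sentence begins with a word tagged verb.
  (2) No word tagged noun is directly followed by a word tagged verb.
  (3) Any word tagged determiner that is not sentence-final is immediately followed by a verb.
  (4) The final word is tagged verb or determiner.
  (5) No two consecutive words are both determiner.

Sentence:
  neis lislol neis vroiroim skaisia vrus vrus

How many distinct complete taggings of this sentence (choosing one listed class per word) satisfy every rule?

8

Candidates per position — 1:neis {verb,determiner}; 2:lislol {noun,verb}; 3:neis {verb,determiner}; 4:vroiroim {preposition,verb}; 5:skaisia {preposition,verb}; 6:vrus {verb}; 7:vrus {verb}.
There are 32 candidate sequences in total.
Checking each against the rules leaves 8 sequences.
Count = 8.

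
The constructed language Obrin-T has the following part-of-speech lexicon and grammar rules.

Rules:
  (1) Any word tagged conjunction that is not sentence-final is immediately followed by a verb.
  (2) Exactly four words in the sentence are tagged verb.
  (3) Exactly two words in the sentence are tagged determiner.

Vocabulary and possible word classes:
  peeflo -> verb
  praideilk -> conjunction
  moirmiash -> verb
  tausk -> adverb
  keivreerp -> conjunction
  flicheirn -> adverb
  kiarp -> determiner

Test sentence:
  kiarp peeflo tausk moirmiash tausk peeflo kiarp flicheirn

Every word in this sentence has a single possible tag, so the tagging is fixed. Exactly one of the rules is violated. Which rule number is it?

Fixed tagging: determiner verb adverb verb adverb verb determiner adverb.
Applying the rules: R1 holds, R2 violated, R3 holds.
Only rule 2 fails.

2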